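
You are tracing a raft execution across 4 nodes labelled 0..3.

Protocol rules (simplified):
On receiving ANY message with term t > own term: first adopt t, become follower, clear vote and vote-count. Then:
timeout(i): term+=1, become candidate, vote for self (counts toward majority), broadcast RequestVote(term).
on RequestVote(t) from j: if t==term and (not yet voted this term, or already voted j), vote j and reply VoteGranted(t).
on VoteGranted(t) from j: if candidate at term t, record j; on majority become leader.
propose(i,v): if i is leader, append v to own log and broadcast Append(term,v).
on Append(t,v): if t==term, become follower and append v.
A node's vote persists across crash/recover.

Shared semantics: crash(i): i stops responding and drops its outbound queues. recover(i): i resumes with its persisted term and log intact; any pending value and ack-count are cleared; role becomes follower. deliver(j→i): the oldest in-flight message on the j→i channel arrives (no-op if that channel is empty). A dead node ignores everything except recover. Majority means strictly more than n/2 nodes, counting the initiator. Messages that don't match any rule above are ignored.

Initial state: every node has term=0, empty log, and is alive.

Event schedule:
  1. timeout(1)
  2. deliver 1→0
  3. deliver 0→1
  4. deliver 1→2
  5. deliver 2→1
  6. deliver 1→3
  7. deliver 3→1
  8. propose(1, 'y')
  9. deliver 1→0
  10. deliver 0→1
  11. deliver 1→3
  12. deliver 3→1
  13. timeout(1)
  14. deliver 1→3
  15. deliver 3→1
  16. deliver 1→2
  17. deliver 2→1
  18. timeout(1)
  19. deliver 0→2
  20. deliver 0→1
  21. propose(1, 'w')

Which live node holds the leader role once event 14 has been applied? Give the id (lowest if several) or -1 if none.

step 1 timeout(1): 1={cand,t=1,log=-}
step 2 deliver 1→0: 0={foll,t=1,log=-}
step 3 deliver 0→1: —
step 4 deliver 1→2: 2={foll,t=1,log=-}
step 5 deliver 2→1: 1={lead,t=1,log=-}
step 6 deliver 1→3: 3={foll,t=1,log=-}
step 7 deliver 3→1: —
step 8 propose(1,'y'): 1={lead,t=1,log=y}
step 9 deliver 1→0: 0={foll,t=1,log=y}
step 10 deliver 0→1: —
step 11 deliver 1→3: 3={foll,t=1,log=y}
step 12 deliver 3→1: —
step 13 timeout(1): 1={cand,t=2,log=y}
step 14 deliver 1→3: 3={foll,t=2,log=y}

-1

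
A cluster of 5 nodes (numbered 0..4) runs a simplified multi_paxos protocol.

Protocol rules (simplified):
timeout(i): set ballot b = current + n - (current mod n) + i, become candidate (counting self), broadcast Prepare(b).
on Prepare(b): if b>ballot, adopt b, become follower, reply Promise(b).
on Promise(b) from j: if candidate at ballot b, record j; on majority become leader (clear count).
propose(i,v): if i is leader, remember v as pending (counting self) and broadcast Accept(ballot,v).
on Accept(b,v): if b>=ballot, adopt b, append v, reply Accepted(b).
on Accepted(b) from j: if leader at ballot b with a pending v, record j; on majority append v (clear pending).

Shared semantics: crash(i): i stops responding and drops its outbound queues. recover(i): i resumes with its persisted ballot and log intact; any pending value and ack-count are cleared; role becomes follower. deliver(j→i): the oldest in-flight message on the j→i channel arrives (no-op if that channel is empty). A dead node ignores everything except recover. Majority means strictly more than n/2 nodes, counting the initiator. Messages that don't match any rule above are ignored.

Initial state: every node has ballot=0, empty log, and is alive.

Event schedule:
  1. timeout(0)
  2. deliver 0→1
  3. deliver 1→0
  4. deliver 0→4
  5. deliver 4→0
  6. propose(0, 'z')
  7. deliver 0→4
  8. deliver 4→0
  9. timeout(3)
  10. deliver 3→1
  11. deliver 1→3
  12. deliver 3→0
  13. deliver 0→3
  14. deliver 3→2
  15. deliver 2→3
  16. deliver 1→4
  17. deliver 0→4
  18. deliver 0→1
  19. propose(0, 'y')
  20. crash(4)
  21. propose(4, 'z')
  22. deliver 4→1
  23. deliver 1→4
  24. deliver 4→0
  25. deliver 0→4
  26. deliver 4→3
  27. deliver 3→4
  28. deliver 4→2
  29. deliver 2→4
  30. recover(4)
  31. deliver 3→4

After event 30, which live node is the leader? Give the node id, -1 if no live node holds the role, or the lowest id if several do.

3

[1] timeout(0) → N0(cand b5 [-])
[2] deliver 0→1 → N1(foll b5 [-])
[3] deliver 1→0 → ∅
[4] deliver 0→4 → N4(foll b5 [-])
[5] deliver 4→0 → N0(lead b5 [-])
[6] propose(0,'z') → ∅
[7] deliver 0→4 → N4(foll b5 [z])
[8] deliver 4→0 → ∅
[9] timeout(3) → N3(cand b8 [-])
[10] deliver 3→1 → N1(foll b8 [-])
[11] deliver 1→3 → ∅
[12] deliver 3→0 → N0(foll b8 [-])
[13] deliver 0→3 → ∅
[14] deliver 3→2 → N2(foll b8 [-])
[15] deliver 2→3 → N3(lead b8 [-])
[16] deliver 1→4 → ∅
[17] deliver 0→4 → ∅
[18] deliver 0→1 → ∅
[19] propose(0,'y') → ∅
[20] crash(4) → N4(✗foll b5 [z])
[21] propose(4,'z') → ∅
[22] deliver 4→1 → ∅
[23] deliver 1→4 → ∅
[24] deliver 4→0 → ∅
[25] deliver 0→4 → ∅
[26] deliver 4→3 → ∅
[27] deliver 3→4 → ∅
[28] deliver 4→2 → ∅
[29] deliver 2→4 → ∅
[30] recover(4) → N4(foll b5 [z])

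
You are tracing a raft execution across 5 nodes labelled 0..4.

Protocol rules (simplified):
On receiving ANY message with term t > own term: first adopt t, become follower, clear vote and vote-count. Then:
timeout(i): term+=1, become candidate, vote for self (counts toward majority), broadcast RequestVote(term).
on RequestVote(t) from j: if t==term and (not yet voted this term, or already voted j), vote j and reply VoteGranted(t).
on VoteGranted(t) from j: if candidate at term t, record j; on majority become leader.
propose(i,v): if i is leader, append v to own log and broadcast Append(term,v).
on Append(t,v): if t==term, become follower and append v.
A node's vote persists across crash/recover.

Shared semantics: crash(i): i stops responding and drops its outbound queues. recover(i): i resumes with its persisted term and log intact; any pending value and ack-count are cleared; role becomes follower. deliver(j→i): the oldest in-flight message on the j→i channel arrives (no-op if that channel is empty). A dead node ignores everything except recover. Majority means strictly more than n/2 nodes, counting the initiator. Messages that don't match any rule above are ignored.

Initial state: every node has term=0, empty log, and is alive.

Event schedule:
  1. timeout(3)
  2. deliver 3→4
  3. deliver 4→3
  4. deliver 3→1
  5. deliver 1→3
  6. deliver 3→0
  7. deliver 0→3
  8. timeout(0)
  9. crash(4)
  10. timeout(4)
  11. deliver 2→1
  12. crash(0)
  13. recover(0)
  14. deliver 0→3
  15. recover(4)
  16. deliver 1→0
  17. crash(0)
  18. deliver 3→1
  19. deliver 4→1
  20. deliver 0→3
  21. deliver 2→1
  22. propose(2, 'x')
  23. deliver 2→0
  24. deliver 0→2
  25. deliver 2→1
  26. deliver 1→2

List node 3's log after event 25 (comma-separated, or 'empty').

empty

1. timeout(3):  <3:cand t1 ->
2. deliver 3→4:  <4:foll t1 ->
3. deliver 4→3:  nop
4. deliver 3→1:  <1:foll t1 ->
5. deliver 1→3:  <3:lead t1 ->
6. deliver 3→0:  <0:foll t1 ->
7. deliver 0→3:  nop
8. timeout(0):  <0:cand t2 ->
9. crash(4):  <4:✗foll t1 ->
10. timeout(4):  nop
11. deliver 2→1:  nop
12. crash(0):  <0:✗cand t2 ->
13. recover(0):  <0:foll t2 ->
14. deliver 0→3:  nop
15. recover(4):  <4:foll t1 ->
16. deliver 1→0:  nop
17. crash(0):  <0:✗foll t2 ->
18. deliver 3→1:  nop
19. deliver 4→1:  nop
20. deliver 0→3:  nop
21. deliver 2→1:  nop
22. propose(2,'x'):  nop
23. deliver 2→0:  nop
24. deliver 0→2:  nop
25. deliver 2→1:  nop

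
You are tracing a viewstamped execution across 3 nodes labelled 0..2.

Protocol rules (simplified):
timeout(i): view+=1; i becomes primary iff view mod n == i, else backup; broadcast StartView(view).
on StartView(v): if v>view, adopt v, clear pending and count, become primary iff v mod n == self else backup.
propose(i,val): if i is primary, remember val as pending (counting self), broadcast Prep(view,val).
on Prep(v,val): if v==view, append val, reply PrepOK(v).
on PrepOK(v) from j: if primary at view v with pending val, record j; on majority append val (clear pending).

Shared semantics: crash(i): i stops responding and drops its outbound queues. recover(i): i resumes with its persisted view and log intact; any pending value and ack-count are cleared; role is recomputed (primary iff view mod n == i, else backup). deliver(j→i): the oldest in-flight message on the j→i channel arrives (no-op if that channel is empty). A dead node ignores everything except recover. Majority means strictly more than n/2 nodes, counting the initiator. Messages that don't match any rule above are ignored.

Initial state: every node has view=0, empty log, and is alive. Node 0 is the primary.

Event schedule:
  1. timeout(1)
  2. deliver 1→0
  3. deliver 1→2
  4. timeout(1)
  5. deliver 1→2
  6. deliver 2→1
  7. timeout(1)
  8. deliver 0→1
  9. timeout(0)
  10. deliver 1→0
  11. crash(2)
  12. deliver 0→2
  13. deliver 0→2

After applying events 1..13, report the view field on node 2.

[1] timeout(1) → N1(prim v1 [-])
[2] deliver 1→0 → N0(back v1 [-])
[3] deliver 1→2 → N2(back v1 [-])
[4] timeout(1) → N1(back v2 [-])
[5] deliver 1→2 → N2(prim v2 [-])
[6] deliver 2→1 → ∅
[7] timeout(1) → N1(back v3 [-])
[8] deliver 0→1 → ∅
[9] timeout(0) → N0(back v2 [-])
[10] deliver 1→0 → ∅
[11] crash(2) → N2(✗prim v2 [-])
[12] deliver 0→2 → ∅
[13] deliver 0→2 → ∅

2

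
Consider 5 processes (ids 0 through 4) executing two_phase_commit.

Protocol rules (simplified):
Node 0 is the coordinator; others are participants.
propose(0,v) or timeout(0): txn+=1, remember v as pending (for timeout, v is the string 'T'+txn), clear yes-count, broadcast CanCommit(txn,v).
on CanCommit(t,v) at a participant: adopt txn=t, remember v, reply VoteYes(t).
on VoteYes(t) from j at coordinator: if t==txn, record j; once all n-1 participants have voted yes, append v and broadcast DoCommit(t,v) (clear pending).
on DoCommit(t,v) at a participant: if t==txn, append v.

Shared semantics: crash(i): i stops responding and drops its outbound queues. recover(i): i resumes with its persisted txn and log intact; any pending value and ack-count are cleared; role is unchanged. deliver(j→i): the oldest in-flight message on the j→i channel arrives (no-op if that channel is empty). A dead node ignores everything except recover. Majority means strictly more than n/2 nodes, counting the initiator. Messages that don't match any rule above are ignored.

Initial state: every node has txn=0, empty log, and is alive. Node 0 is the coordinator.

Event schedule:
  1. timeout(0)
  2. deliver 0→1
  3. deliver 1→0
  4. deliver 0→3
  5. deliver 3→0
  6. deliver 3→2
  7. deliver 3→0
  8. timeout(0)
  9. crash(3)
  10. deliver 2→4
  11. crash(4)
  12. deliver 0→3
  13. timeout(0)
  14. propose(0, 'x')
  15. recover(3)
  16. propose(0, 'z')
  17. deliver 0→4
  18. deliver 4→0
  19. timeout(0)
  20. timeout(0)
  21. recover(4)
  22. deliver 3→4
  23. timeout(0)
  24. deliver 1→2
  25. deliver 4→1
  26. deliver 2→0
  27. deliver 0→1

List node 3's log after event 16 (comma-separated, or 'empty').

[1] timeout(0) → N0(coor t1 [-])
[2] deliver 0→1 → N1(part t1 [-])
[3] deliver 1→0 → ∅
[4] deliver 0→3 → N3(part t1 [-])
[5] deliver 3→0 → ∅
[6] deliver 3→2 → ∅
[7] deliver 3→0 → ∅
[8] timeout(0) → N0(coor t2 [-])
[9] crash(3) → N3(✗part t1 [-])
[10] deliver 2→4 → ∅
[11] crash(4) → N4(✗part t0 [-])
[12] deliver 0→3 → ∅
[13] timeout(0) → N0(coor t3 [-])
[14] propose(0,'x') → N0(coor t4 [-])
[15] recover(3) → N3(part t1 [-])
[16] propose(0,'z') → N0(coor t5 [-])

empty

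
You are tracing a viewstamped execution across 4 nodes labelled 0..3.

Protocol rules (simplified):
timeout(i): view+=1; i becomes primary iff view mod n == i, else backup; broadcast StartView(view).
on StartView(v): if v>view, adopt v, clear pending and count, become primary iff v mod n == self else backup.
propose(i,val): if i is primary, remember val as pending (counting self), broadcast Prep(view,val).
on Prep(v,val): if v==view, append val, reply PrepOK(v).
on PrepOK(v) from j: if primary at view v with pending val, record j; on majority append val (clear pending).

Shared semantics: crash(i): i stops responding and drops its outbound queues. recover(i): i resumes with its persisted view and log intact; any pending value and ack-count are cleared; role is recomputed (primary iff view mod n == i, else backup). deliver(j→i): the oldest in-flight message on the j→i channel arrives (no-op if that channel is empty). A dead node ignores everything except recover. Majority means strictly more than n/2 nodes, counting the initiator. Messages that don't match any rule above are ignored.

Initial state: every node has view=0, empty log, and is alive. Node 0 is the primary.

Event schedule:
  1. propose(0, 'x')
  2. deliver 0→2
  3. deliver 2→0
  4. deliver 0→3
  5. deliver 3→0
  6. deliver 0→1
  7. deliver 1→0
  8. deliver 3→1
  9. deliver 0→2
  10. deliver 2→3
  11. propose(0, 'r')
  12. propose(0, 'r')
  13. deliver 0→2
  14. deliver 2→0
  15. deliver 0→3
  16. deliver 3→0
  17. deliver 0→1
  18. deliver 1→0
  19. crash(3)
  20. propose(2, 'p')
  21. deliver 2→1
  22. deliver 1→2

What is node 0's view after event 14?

0

1. propose(0,'x'):  nop
2. deliver 0→2:  <2:back v0 x>
3. deliver 2→0:  nop
4. deliver 0→3:  <3:back v0 x>
5. deliver 3→0:  <0:prim v0 x>
6. deliver 0→1:  <1:back v0 x>
7. deliver 1→0:  nop
8. deliver 3→1:  nop
9. deliver 0→2:  nop
10. deliver 2→3:  nop
11. propose(0,'r'):  nop
12. propose(0,'r'):  nop
13. deliver 0→2:  <2:back v0 x,r>
14. deliver 2→0:  nop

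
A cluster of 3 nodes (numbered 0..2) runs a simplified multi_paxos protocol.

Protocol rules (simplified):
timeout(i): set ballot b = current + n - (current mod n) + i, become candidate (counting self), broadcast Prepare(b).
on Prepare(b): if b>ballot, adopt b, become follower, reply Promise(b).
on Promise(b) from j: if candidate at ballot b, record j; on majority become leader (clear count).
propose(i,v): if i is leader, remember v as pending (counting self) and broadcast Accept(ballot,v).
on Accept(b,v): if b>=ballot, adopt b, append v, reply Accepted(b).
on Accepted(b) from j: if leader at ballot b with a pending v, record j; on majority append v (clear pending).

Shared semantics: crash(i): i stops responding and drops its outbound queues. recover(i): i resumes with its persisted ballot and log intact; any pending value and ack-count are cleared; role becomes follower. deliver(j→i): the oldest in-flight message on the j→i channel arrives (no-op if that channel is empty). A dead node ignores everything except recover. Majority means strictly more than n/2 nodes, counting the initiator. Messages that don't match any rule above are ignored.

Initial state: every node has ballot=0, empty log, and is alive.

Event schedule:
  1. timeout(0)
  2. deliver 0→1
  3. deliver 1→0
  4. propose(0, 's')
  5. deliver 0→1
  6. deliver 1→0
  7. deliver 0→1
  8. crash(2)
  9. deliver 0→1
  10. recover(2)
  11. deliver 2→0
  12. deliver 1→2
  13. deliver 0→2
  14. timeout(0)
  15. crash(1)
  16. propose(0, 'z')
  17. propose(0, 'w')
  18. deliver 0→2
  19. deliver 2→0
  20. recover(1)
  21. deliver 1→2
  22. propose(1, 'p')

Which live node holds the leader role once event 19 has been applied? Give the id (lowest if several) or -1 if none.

-1

e1 timeout(0): 0[cand,b=3,-]
e2 deliver 0→1: 1[foll,b=3,-]
e3 deliver 1→0: 0[lead,b=3,-]
e4 propose(0,'s'): ·
e5 deliver 0→1: 1[foll,b=3,s]
e6 deliver 1→0: 0[lead,b=3,s]
e7 deliver 0→1: ·
e8 crash(2): 2[✗foll,b=0,-]
e9 deliver 0→1: ·
e10 recover(2): 2[foll,b=0,-]
e11 deliver 2→0: ·
e12 deliver 1→2: ·
e13 deliver 0→2: 2[foll,b=3,-]
e14 timeout(0): 0[cand,b=6,s]
e15 crash(1): 1[✗foll,b=3,s]
e16 propose(0,'z'): ·
e17 propose(0,'w'): ·
e18 deliver 0→2: 2[foll,b=3,s]
e19 deliver 2→0: ·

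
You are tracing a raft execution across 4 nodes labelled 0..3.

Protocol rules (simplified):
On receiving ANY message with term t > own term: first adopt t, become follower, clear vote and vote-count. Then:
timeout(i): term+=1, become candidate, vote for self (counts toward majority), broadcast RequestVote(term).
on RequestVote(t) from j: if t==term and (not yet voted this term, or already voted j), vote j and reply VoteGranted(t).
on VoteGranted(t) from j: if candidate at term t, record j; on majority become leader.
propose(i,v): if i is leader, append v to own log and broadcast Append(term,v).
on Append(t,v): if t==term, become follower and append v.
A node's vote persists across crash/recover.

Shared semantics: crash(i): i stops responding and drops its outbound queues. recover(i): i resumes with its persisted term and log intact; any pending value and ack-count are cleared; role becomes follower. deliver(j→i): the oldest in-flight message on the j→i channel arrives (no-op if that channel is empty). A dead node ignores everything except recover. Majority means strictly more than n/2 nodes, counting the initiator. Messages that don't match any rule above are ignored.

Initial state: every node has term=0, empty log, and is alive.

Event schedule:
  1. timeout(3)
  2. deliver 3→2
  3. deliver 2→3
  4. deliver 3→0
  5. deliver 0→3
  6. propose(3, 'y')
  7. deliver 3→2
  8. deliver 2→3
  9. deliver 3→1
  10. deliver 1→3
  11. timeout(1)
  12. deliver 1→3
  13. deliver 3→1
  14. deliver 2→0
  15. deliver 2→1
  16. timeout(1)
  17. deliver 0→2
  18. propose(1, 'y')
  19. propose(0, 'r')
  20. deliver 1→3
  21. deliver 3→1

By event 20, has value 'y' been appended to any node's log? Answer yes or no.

[1] timeout(3) → N3(cand t1 [-])
[2] deliver 3→2 → N2(foll t1 [-])
[3] deliver 2→3 → ∅
[4] deliver 3→0 → N0(foll t1 [-])
[5] deliver 0→3 → N3(lead t1 [-])
[6] propose(3,'y') → N3(lead t1 [y])
[7] deliver 3→2 → N2(foll t1 [y])
[8] deliver 2→3 → ∅
[9] deliver 3→1 → N1(foll t1 [-])
[10] deliver 1→3 → ∅
[11] timeout(1) → N1(cand t2 [-])
[12] deliver 1→3 → N3(foll t2 [y])
[13] deliver 3→1 → ∅
[14] deliver 2→0 → ∅
[15] deliver 2→1 → ∅
[16] timeout(1) → N1(cand t3 [-])
[17] deliver 0→2 → ∅
[18] propose(1,'y') → ∅
[19] propose(0,'r') → ∅
[20] deliver 1→3 → N3(foll t3 [y])

yes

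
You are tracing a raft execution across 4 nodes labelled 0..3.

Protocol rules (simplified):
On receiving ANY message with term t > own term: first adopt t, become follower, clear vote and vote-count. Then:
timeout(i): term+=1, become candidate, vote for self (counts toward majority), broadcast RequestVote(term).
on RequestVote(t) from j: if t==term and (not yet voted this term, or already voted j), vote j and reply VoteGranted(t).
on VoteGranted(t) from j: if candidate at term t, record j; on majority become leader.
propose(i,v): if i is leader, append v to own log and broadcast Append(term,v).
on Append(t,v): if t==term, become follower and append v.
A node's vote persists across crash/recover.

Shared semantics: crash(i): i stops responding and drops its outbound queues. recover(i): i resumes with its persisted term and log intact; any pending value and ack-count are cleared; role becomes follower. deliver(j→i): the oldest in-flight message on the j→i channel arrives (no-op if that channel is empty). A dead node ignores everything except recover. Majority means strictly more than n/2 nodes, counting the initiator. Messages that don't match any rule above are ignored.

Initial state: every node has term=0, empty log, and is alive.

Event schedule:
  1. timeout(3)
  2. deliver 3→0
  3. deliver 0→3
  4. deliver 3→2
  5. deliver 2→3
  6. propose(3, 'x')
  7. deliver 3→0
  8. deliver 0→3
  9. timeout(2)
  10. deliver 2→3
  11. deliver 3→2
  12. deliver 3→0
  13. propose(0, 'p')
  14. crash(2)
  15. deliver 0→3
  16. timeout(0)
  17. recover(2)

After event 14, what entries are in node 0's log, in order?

x

after 1 — timeout(3): n3:cand/t1/[-]
after 2 — deliver 3→0: n0:foll/t1/[-]
after 3 — deliver 0→3: ·
after 4 — deliver 3→2: n2:foll/t1/[-]
after 5 — deliver 2→3: n3:lead/t1/[-]
after 6 — propose(3,'x'): n3:lead/t1/[x]
after 7 — deliver 3→0: n0:foll/t1/[x]
after 8 — deliver 0→3: ·
after 9 — timeout(2): n2:cand/t2/[-]
after 10 — deliver 2→3: n3:foll/t2/[x]
after 11 — deliver 3→2: ·
after 12 — deliver 3→0: ·
after 13 — propose(0,'p'): ·
after 14 — crash(2): n2:✗cand/t2/[-]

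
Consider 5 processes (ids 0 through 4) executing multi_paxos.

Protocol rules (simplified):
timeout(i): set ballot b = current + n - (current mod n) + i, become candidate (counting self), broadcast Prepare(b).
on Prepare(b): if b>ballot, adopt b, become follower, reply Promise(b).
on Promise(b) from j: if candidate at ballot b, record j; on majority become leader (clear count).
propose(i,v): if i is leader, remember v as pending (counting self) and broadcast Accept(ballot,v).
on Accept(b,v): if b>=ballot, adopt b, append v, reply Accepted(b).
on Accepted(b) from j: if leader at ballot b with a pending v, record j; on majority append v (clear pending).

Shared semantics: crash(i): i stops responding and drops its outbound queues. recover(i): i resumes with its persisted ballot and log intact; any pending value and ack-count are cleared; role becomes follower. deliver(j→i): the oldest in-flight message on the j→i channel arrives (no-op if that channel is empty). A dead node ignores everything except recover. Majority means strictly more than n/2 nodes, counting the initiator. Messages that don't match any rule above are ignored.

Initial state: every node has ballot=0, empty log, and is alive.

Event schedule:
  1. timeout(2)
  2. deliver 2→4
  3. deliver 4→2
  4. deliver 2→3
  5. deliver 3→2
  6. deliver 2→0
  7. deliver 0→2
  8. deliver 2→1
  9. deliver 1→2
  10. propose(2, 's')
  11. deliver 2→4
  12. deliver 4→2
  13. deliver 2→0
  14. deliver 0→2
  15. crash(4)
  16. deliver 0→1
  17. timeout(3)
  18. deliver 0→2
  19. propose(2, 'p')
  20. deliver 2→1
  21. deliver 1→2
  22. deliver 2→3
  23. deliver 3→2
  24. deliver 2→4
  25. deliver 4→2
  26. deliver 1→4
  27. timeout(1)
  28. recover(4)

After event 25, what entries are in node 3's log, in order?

e1 timeout(2): 2[cand,b=7,-]
e2 deliver 2→4: 4[foll,b=7,-]
e3 deliver 4→2: ·
e4 deliver 2→3: 3[foll,b=7,-]
e5 deliver 3→2: 2[lead,b=7,-]
e6 deliver 2→0: 0[foll,b=7,-]
e7 deliver 0→2: ·
e8 deliver 2→1: 1[foll,b=7,-]
e9 deliver 1→2: ·
e10 propose(2,'s'): ·
e11 deliver 2→4: 4[foll,b=7,s]
e12 deliver 4→2: ·
e13 deliver 2→0: 0[foll,b=7,s]
e14 deliver 0→2: 2[lead,b=7,s]
e15 crash(4): 4[✗foll,b=7,s]
e16 deliver 0→1: ·
e17 timeout(3): 3[cand,b=13,-]
e18 deliver 0→2: ·
e19 propose(2,'p'): ·
e20 deliver 2→1: 1[foll,b=7,s]
e21 deliver 1→2: ·
e22 deliver 2→3: ·
e23 deliver 3→2: 2[foll,b=13,s]
e24 deliver 2→4: ·
e25 deliver 4→2: ·

empty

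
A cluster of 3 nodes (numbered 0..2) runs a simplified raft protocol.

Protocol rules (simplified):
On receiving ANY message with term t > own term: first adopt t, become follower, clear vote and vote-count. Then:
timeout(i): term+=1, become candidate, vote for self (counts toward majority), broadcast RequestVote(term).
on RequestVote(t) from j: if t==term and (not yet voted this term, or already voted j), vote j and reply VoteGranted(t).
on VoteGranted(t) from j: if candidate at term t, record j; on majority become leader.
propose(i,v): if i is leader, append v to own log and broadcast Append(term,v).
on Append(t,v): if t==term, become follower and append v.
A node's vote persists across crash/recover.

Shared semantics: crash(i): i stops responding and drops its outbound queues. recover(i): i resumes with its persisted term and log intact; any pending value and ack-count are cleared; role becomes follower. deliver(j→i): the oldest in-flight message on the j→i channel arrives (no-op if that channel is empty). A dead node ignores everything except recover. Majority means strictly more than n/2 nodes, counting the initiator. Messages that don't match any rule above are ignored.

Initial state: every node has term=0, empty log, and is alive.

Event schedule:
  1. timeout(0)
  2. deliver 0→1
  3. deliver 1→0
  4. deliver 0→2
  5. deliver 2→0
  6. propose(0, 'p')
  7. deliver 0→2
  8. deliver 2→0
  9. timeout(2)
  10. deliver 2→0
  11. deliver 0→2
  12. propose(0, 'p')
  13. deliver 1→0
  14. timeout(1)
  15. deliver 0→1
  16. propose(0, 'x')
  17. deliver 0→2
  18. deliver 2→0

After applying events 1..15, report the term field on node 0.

e1 timeout(0): 0[cand,t=1,-]
e2 deliver 0→1: 1[foll,t=1,-]
e3 deliver 1→0: 0[lead,t=1,-]
e4 deliver 0→2: 2[foll,t=1,-]
e5 deliver 2→0: ·
e6 propose(0,'p'): 0[lead,t=1,p]
e7 deliver 0→2: 2[foll,t=1,p]
e8 deliver 2→0: ·
e9 timeout(2): 2[cand,t=2,p]
e10 deliver 2→0: 0[foll,t=2,p]
e11 deliver 0→2: 2[lead,t=2,p]
e12 propose(0,'p'): ·
e13 deliver 1→0: ·
e14 timeout(1): 1[cand,t=2,-]
e15 deliver 0→1: ·

2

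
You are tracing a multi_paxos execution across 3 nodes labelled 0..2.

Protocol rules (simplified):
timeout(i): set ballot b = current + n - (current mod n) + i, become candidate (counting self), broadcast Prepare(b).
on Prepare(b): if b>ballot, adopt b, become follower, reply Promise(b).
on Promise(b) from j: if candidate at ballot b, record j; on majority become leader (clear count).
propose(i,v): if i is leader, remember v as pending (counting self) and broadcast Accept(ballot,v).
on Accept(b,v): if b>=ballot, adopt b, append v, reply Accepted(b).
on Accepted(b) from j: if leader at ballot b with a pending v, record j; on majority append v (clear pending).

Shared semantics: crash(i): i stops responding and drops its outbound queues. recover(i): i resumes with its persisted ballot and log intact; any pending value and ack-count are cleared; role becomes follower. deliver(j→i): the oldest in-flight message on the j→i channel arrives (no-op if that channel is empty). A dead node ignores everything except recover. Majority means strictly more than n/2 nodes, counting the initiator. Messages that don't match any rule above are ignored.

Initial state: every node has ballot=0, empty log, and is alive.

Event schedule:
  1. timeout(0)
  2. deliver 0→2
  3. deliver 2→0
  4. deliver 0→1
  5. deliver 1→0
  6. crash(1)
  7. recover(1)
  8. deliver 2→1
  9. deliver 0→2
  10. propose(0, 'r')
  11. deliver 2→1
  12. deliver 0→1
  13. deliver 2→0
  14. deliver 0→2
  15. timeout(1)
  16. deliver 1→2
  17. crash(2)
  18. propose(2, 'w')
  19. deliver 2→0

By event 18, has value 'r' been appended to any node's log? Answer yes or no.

yes

step 1 timeout(0): 0={cand,b=3,log=-}
step 2 deliver 0→2: 2={foll,b=3,log=-}
step 3 deliver 2→0: 0={lead,b=3,log=-}
step 4 deliver 0→1: 1={foll,b=3,log=-}
step 5 deliver 1→0: —
step 6 crash(1): 1={✗foll,b=3,log=-}
step 7 recover(1): 1={foll,b=3,log=-}
step 8 deliver 2→1: —
step 9 deliver 0→2: —
step 10 propose(0,'r'): —
step 11 deliver 2→1: —
step 12 deliver 0→1: 1={foll,b=3,log=r}
step 13 deliver 2→0: —
step 14 deliver 0→2: 2={foll,b=3,log=r}
step 15 timeout(1): 1={cand,b=7,log=r}
step 16 deliver 1→2: 2={foll,b=7,log=r}
step 17 crash(2): 2={✗foll,b=7,log=r}
step 18 propose(2,'w'): —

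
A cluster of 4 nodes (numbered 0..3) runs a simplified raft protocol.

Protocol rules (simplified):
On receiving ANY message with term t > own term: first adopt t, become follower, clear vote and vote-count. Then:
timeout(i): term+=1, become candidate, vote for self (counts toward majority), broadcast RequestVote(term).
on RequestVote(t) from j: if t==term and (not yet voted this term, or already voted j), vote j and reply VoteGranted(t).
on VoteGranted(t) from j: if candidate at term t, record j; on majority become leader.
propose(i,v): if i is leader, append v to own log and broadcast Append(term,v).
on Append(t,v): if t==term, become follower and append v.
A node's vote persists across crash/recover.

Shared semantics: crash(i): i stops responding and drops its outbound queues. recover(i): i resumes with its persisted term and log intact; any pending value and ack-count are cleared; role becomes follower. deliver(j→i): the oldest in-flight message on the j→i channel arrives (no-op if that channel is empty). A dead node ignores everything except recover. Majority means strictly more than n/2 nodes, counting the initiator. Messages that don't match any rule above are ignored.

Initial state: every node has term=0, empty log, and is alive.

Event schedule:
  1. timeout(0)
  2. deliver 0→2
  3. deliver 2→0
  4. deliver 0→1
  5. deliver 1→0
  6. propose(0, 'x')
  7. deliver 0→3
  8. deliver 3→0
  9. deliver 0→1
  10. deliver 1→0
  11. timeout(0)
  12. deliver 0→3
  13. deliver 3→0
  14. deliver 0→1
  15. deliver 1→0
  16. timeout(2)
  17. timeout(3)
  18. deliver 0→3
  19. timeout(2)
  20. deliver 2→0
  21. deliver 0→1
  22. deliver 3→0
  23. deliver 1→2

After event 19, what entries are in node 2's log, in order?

1. timeout(0):  <0:cand t1 ->
2. deliver 0→2:  <2:foll t1 ->
3. deliver 2→0:  nop
4. deliver 0→1:  <1:foll t1 ->
5. deliver 1→0:  <0:lead t1 ->
6. propose(0,'x'):  <0:lead t1 x>
7. deliver 0→3:  <3:foll t1 ->
8. deliver 3→0:  nop
9. deliver 0→1:  <1:foll t1 x>
10. deliver 1→0:  nop
11. timeout(0):  <0:cand t2 x>
12. deliver 0→3:  <3:foll t1 x>
13. deliver 3→0:  nop
14. deliver 0→1:  <1:foll t2 x>
15. deliver 1→0:  nop
16. timeout(2):  <2:cand t2 ->
17. timeout(3):  <3:cand t2 x>
18. deliver 0→3:  nop
19. timeout(2):  <2:cand t3 ->

empty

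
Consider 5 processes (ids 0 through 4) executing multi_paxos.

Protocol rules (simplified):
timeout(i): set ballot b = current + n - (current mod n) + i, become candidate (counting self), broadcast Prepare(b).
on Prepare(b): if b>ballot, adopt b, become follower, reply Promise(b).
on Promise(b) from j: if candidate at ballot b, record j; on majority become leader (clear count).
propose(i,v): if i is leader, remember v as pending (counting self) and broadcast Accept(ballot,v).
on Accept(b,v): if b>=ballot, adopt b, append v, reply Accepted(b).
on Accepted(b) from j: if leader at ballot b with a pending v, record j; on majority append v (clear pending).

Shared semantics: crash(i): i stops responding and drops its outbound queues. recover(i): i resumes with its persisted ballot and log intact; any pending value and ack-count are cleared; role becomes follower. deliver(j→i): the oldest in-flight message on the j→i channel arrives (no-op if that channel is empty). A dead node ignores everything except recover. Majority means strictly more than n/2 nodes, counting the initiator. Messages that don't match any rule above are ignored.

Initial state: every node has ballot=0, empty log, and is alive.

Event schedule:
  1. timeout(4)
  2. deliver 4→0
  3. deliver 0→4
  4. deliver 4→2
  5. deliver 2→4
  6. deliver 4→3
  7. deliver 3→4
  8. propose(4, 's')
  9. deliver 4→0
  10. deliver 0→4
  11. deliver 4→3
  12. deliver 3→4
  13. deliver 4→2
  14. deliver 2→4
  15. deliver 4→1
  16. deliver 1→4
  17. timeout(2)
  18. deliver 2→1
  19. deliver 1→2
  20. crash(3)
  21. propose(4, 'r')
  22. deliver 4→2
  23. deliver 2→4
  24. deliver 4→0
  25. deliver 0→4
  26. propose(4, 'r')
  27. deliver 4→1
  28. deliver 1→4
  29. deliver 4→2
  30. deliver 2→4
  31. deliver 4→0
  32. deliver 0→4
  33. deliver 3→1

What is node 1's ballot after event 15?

[1] timeout(4) → N4(cand b9 [-])
[2] deliver 4→0 → N0(foll b9 [-])
[3] deliver 0→4 → ∅
[4] deliver 4→2 → N2(foll b9 [-])
[5] deliver 2→4 → N4(lead b9 [-])
[6] deliver 4→3 → N3(foll b9 [-])
[7] deliver 3→4 → ∅
[8] propose(4,'s') → ∅
[9] deliver 4→0 → N0(foll b9 [s])
[10] deliver 0→4 → ∅
[11] deliver 4→3 → N3(foll b9 [s])
[12] deliver 3→4 → N4(lead b9 [s])
[13] deliver 4→2 → N2(foll b9 [s])
[14] deliver 2→4 → ∅
[15] deliver 4→1 → N1(foll b9 [-])

9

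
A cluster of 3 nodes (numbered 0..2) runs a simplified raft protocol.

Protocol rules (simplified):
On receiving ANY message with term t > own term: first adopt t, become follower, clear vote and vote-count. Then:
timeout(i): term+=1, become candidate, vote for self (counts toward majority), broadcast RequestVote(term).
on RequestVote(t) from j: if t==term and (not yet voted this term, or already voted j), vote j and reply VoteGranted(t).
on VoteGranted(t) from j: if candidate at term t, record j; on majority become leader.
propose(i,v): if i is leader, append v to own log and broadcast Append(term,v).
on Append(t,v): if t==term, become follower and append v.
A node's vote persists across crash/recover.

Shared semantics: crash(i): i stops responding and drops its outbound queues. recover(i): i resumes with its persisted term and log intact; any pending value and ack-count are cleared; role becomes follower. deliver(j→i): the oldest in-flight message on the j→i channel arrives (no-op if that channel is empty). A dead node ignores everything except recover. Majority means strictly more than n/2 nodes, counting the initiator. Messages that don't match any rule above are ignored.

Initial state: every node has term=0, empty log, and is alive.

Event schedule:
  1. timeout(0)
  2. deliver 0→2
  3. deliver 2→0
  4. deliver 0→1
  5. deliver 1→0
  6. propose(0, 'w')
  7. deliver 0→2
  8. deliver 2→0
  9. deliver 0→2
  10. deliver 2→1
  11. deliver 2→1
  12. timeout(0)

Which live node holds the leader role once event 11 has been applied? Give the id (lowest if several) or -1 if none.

0

1. timeout(0):  <0:cand t1 ->
2. deliver 0→2:  <2:foll t1 ->
3. deliver 2→0:  <0:lead t1 ->
4. deliver 0→1:  <1:foll t1 ->
5. deliver 1→0:  nop
6. propose(0,'w'):  <0:lead t1 w>
7. deliver 0→2:  <2:foll t1 w>
8. deliver 2→0:  nop
9. deliver 0→2:  nop
10. deliver 2→1:  nop
11. deliver 2→1:  nop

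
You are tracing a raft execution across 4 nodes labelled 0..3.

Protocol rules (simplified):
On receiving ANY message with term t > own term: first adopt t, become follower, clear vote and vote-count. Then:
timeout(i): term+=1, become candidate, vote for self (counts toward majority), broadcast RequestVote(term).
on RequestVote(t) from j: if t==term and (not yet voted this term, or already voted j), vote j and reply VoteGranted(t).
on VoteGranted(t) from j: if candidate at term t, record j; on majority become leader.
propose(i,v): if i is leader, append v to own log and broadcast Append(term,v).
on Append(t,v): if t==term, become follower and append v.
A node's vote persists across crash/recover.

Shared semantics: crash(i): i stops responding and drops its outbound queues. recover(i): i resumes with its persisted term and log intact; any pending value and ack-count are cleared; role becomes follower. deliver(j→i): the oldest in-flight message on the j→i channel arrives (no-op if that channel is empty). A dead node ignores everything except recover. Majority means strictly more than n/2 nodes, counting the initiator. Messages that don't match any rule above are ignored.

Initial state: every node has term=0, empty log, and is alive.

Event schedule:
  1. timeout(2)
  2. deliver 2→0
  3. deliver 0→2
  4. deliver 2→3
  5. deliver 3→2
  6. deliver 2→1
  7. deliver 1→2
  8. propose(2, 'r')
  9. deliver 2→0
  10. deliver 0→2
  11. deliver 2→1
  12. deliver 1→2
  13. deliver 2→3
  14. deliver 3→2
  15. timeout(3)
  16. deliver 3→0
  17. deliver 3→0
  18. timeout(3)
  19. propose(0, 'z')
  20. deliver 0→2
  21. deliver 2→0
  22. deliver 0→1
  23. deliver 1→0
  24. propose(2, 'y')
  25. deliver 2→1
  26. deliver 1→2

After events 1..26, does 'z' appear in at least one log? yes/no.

step 1 timeout(2): 2={cand,t=1,log=-}
step 2 deliver 2→0: 0={foll,t=1,log=-}
step 3 deliver 0→2: —
step 4 deliver 2→3: 3={foll,t=1,log=-}
step 5 deliver 3→2: 2={lead,t=1,log=-}
step 6 deliver 2→1: 1={foll,t=1,log=-}
step 7 deliver 1→2: —
step 8 propose(2,'r'): 2={lead,t=1,log=r}
step 9 deliver 2→0: 0={foll,t=1,log=r}
step 10 deliver 0→2: —
step 11 deliver 2→1: 1={foll,t=1,log=r}
step 12 deliver 1→2: —
step 13 deliver 2→3: 3={foll,t=1,log=r}
step 14 deliver 3→2: —
step 15 timeout(3): 3={cand,t=2,log=r}
step 16 deliver 3→0: 0={foll,t=2,log=r}
step 17 deliver 3→0: —
step 18 timeout(3): 3={cand,t=3,log=r}
step 19 propose(0,'z'): —
step 20 deliver 0→2: —
step 21 deliver 2→0: —
step 22 deliver 0→1: —
step 23 deliver 1→0: —
step 24 propose(2,'y'): 2={lead,t=1,log=r,y}
step 25 deliver 2→1: 1={foll,t=1,log=r,y}
step 26 deliver 1→2: —

no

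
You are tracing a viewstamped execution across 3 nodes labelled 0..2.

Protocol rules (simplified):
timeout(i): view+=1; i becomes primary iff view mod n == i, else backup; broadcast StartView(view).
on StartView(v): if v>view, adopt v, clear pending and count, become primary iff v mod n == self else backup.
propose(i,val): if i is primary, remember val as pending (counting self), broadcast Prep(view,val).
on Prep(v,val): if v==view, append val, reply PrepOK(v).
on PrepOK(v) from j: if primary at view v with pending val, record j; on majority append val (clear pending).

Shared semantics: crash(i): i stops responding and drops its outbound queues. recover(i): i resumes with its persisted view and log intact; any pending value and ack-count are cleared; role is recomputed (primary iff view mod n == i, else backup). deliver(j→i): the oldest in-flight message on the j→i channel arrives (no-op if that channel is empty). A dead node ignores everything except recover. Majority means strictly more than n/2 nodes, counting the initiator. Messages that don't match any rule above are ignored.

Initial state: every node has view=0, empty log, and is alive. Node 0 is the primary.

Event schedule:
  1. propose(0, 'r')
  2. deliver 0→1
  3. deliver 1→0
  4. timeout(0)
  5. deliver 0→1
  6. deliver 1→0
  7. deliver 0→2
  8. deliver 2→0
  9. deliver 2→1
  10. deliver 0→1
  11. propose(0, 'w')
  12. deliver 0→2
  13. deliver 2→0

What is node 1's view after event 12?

1

after 1 — propose(0,'r'): ·
after 2 — deliver 0→1: n1:back/v0/[r]
after 3 — deliver 1→0: n0:prim/v0/[r]
after 4 — timeout(0): n0:back/v1/[r]
after 5 — deliver 0→1: n1:prim/v1/[r]
after 6 — deliver 1→0: ·
after 7 — deliver 0→2: n2:back/v0/[r]
after 8 — deliver 2→0: ·
after 9 — deliver 2→1: ·
after 10 — deliver 0→1: ·
after 11 — propose(0,'w'): ·
after 12 — deliver 0→2: n2:back/v1/[r]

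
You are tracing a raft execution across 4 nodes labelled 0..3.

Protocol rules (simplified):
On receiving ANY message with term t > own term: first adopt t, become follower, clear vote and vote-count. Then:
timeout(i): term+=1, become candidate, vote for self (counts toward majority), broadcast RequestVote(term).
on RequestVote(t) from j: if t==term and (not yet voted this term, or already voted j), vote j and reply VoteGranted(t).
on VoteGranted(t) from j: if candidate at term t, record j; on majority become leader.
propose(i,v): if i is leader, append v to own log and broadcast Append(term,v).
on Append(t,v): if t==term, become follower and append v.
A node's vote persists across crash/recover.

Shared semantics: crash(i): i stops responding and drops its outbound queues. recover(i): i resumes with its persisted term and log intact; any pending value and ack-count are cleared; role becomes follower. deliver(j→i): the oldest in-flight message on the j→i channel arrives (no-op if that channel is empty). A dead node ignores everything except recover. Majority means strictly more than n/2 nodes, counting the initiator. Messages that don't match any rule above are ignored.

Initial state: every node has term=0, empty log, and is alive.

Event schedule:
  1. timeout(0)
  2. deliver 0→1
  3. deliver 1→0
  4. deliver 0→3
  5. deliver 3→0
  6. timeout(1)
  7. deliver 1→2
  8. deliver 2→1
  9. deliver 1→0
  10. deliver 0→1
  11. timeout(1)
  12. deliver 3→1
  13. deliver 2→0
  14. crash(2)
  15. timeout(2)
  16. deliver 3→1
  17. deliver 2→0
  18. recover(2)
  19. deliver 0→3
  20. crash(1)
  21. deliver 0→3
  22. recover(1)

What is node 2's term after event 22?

2

step 1 timeout(0): 0={cand,t=1,log=-}
step 2 deliver 0→1: 1={foll,t=1,log=-}
step 3 deliver 1→0: —
step 4 deliver 0→3: 3={foll,t=1,log=-}
step 5 deliver 3→0: 0={lead,t=1,log=-}
step 6 timeout(1): 1={cand,t=2,log=-}
step 7 deliver 1→2: 2={foll,t=2,log=-}
step 8 deliver 2→1: —
step 9 deliver 1→0: 0={foll,t=2,log=-}
step 10 deliver 0→1: 1={lead,t=2,log=-}
step 11 timeout(1): 1={cand,t=3,log=-}
step 12 deliver 3→1: —
step 13 deliver 2→0: —
step 14 crash(2): 2={✗foll,t=2,log=-}
step 15 timeout(2): —
step 16 deliver 3→1: —
step 17 deliver 2→0: —
step 18 recover(2): 2={foll,t=2,log=-}
step 19 deliver 0→3: —
step 20 crash(1): 1={✗cand,t=3,log=-}
step 21 deliver 0→3: —
step 22 recover(1): 1={foll,t=3,log=-}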